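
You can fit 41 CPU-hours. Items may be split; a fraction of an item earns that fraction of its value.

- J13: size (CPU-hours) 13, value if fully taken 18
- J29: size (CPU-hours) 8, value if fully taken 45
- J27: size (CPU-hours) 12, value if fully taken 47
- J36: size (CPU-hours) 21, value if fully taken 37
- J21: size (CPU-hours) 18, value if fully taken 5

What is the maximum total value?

129

Best value per unit of size first: J29 45/8≈5.62, J27 47/12≈3.92, J36 37/21≈1.76, J13 18/13≈1.38, J21 5/18≈0.278.
J29: take in full, 8 CPU-hours for value 45 ; 33 left.
Take all of J27 (12 CPU-hours, value 47) ; 21 CPU-hours left.
All 21 CPU-hours of J36 fit (value 37) ; 0 remain.
Total value = 129.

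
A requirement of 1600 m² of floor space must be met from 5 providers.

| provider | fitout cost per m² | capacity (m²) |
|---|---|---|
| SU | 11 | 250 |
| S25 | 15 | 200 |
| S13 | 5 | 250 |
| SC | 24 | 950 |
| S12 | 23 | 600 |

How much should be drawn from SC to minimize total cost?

300

Cheapest first:
S13 (5): use full 250 — 1350 m² to go.
SU at 11: take all 250 m² — 1100 still needed.
Take 200 from S25 at 15 — need 900 more.
Take 600 from S12 at 23 — need 300 more.
Take 300 from SC at 24 to finish.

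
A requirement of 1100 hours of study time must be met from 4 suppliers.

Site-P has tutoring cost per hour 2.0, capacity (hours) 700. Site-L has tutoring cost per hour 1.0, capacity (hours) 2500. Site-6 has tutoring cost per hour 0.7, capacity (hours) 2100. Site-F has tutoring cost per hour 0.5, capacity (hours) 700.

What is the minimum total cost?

Use suppliers in increasing cost order.
Site-F (0.5): use full 700 ; 400 hours to go.
Site-6 (0.7): take the remaining 400 ; done.
Site-L, Site-P: unused.
Cost = 700×0.5 + 400×0.7 = 630.

630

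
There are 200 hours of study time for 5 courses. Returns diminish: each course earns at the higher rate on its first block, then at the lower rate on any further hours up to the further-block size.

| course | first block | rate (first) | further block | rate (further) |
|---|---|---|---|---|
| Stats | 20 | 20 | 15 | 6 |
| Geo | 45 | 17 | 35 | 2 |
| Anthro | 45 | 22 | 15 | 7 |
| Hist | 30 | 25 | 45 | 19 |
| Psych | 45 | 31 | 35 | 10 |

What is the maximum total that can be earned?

4645

Treat each block as its own option and order by rate: Psych/T1 31 > Hist/T1 25 > Anthro/T1 22 > Stats/T1 20 > Hist/T2 19 > Geo/T1 17 > Psych/T2 10 > Anthro/T2 7 > Stats/T2 6 > Geo/T2 2.
Psych/T1 (31): +45 — 155 left.
Fill Hist T1 block (30 at 25) — 125 left.
Fill Anthro T1 block (45 at 22) — 80 left.
Stats T1 at 20: fill all 20 — 60 left.
Fill Hist T2 block (45 at 19) — 15 left.
15 remain; put them into Geo T1 at 17.
Total = 31×45 + 25×30 + 22×45 + 20×20 + 19×45 + 17×15 = 4645.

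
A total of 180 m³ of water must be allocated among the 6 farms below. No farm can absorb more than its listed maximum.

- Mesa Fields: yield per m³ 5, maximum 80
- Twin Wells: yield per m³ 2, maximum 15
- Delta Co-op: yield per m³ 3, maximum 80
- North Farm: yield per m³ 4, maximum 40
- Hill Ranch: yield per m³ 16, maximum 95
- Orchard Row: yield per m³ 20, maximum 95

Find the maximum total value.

Order the farms by yield per m³: Orchard Row 20 > Hill Ranch 16 > Mesa Fields 5 > North Farm 4 > Delta Co-op 3 > Twin Wells 2.
Orchard Row takes 95 to reach its cap of 95 — 85 left.
Hill Ranch: +85 (room for 95) → 85. Pool exhausted.
Total = 16×85 + 20×95 = 3260.

3260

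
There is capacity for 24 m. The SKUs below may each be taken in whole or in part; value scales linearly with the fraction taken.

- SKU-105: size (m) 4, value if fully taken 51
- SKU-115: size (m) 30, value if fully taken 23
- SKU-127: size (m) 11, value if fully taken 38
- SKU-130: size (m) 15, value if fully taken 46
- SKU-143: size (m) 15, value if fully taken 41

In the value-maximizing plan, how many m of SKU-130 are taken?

9

Rank by value-to-size ratio: SKU-105 51/4≈12.8, SKU-127 38/11≈3.45, SKU-130 46/15≈3.07, SKU-143 41/15≈2.73, SKU-115 23/30≈0.767.
All 4 m of SKU-105 fit (value 51) → 20 remain.
All 11 m of SKU-127 fit (value 38) → 9 remain.
Fill the last 9 m with part of SKU-130: 9/15 of it earns 27.6.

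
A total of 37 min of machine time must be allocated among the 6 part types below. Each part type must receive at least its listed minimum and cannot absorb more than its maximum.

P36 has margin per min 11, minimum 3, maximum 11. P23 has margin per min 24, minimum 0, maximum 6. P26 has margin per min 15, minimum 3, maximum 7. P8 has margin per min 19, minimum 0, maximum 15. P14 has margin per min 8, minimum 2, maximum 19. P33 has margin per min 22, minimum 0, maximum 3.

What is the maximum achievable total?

Meeting every minimum uses 3+0+3+0+2+0 = 8 min, leaving 29.
Rank by margin per min: P23 24 > P33 22 > P8 19 > P26 15 > P36 11 > P14 8.
P23 takes 6 more to reach its cap of 6 ; 23 left.
P33: +3 to 3 (cap) ; 20 left.
P8 takes 15 more to reach its cap of 15 ; 5 left.
P26 takes 4 more to reach its cap of 7 ; 1 left.
Only 1 left; P36 takes them to reach 4.
Total = 11×4 + 24×6 + 15×7 + 19×15 + 8×2 + 22×3 = 660.

660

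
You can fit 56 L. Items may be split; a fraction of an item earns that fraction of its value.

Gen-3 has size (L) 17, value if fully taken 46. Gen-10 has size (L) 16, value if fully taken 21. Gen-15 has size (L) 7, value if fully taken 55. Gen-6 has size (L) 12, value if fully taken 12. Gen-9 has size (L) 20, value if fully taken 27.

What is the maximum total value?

143.75

Rank by value-to-size ratio: Gen-15 55/7≈7.86, Gen-3 46/17≈2.71, Gen-9 27/20≈1.35, Gen-10 21/16≈1.31, Gen-6 12/12≈1.
All 7 L of Gen-15 fit (value 55) → 49 remain.
All 17 L of Gen-3 fit (value 46) → 32 remain.
All 20 L of Gen-9 fit (value 27) → 12 remain.
12 L left: a 12/16 share of Gen-10 gives 21×12/16 = 15.75.
Total value = 143.75.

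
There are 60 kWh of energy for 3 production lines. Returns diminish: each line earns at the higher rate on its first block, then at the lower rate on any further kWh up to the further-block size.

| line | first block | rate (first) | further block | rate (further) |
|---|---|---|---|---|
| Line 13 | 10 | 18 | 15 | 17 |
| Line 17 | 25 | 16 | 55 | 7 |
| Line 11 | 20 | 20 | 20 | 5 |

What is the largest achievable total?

1075

Order all 6 blocks by rate: Line 11/T1 20 > Line 13/T1 18 > Line 13/T2 17 > Line 17/T1 16 > Line 17/T2 7 > Line 11/T2 5.
Fill Line 11 T1 block (20 at 20) ; 40 left.
Line 13/T1 (18): +10 ; 30 left.
Line 13/T2 (17): +15 ; 15 left.
Line 17/T1: +15 of 25 at 16; pool empty.
Total = 20×20 + 18×10 + 17×15 + 16×15 = 1075.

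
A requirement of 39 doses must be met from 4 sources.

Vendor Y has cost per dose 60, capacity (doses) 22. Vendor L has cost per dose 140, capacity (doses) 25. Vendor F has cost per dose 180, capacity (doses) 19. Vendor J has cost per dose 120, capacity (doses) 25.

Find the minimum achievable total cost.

Cheapest first:
Vendor Y at 60: take all 22 doses — 17 still needed.
Vendor J at 120: take 17 of its 25 — requirement met.
Vendor L, Vendor F: unused.
Cost = 22×60 + 17×120 = 3360.

3360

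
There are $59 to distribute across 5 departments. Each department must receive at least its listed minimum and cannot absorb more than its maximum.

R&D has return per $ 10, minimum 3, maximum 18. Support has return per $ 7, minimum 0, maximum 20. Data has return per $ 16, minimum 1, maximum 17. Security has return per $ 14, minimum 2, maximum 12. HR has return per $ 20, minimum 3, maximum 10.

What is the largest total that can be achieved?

834

Meeting every minimum uses 3+0+1+2+3 = 9 $, leaving 50.
Rank by return per $: HR 20 > Data 16 > Security 14 > R&D 10 > Support 7.
Give HR 7 more to hit its cap of 10 → 43 left.
Data takes 16 more to reach its cap of 17 → 27 left.
Security takes 10 more to reach its cap of 12 → 17 left.
R&D: +15 to 18 (cap) → 2 left.
Only 2 left; Support takes them to reach 2.
Total = 10×18 + 7×2 + 16×17 + 14×12 + 20×10 = 834.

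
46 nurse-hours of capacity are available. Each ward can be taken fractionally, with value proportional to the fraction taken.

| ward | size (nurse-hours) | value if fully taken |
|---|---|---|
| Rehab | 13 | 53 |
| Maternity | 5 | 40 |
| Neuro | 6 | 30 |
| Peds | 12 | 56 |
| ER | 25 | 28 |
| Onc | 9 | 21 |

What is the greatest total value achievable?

Rank by value-to-size ratio: Maternity 40/5≈8, Neuro 30/6≈5, Peds 56/12≈4.67, Rehab 53/13≈4.08, Onc 21/9≈2.33, ER 28/25≈1.12.
All 5 nurse-hours of Maternity fit (value 40) → 41 remain.
Take all of Neuro (6 nurse-hours, value 30) → 35 nurse-hours left.
Take all of Peds (12 nurse-hours, value 56) → 23 nurse-hours left.
Take all of Rehab (13 nurse-hours, value 53) → 10 nurse-hours left.
Take all of Onc (9 nurse-hours, value 21) → 1 nurse-hours left.
Fill the last 1 nurse-hours with part of ER: 1/25 of it earns 1.12.
Total value = 201.12.

201.12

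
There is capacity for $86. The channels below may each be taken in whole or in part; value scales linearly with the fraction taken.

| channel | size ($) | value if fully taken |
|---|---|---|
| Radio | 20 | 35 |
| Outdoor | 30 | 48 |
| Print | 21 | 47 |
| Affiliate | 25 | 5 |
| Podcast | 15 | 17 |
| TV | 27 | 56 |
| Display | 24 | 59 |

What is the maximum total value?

Rank by value-to-size ratio: Display 59/24≈2.46, Print 47/21≈2.24, TV 56/27≈2.07, Radio 35/20≈1.75, Outdoor 48/30≈1.6, Podcast 17/15≈1.13, Affiliate 5/25≈0.2.
Display: take in full, 24 $ for value 59 ; 62 left.
Take all of Print (21 $, value 47) ; 41 $ left.
Take all of TV (27 $, value 56) ; 14 $ left.
14 $ left: a 14/20 share of Radio gives 35×14/20 = 24.5.
Total value = 186.5.

186.5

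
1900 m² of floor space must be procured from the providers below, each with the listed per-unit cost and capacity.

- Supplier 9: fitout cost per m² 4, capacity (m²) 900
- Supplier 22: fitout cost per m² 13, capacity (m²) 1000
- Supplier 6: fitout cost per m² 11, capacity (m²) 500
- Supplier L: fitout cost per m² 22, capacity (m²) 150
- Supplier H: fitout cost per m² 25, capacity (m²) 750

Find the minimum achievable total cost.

15600

Fill from the cheapest provider first.
Supplier 9 at 4: take all 900 m² → 1000 still needed.
Take 500 from Supplier 6 at 11 → need 500 more.
Take 500 from Supplier 22 at 13 to finish.
Supplier L, Supplier H: unused.
Cost = 900×4 + 500×11 + 500×13 = 15600.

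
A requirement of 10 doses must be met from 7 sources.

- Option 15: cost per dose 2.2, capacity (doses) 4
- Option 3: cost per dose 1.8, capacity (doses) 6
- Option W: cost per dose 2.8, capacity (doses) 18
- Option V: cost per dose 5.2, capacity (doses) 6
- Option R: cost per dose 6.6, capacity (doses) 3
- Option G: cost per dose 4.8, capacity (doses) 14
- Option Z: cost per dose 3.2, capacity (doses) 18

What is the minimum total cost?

Fill from the cheapest source first.
Option 3 (1.8): use full 6 → 4 doses to go.
Option 15 (2.2): use full 4 → 0 doses to go.
Option W, Option Z, Option G, Option V, Option R: unused.
Cost = 6×1.8 + 4×2.2 = 19.6.

19.6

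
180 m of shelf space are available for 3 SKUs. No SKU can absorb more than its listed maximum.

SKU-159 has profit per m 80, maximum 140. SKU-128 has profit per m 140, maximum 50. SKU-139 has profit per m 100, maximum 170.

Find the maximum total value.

20000

Highest profit per m first: SKU-128 140 > SKU-139 100 > SKU-159 80.
SKU-128 takes 50 to reach its cap of 50 → 130 left.
SKU-139 has room for 170 but only 130 remain, so it gets 130.
Total = 140×50 + 100×130 = 20000.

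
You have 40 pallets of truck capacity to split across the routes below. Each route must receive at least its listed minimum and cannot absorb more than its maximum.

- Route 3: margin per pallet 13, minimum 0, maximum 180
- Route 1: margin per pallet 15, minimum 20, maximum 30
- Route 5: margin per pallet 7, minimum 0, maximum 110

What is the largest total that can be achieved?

Meeting every minimum uses 0+20+0 = 20 pallets, leaving 20.
Order the routes by margin per pallet: Route 1 15 > Route 3 13 > Route 5 7.
Give Route 1 10 more to hit its cap of 30 — 10 left.
Route 3 has room for 180 more but only 10 remain, so it gets 10.
Total = 13×10 + 15×30 = 580.

580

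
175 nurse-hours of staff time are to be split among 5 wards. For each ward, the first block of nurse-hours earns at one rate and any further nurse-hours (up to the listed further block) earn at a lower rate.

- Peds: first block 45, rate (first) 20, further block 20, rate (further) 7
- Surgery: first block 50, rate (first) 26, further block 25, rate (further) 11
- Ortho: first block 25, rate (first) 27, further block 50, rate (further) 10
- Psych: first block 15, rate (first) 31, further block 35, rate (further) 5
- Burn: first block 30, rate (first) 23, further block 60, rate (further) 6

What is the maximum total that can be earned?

Order all 10 blocks by rate: Psych/tier1 31 > Ortho/tier1 27 > Surgery/tier1 26 > Burn/tier1 23 > Peds/tier1 20 > Surgery/tier2 11 > Ortho/tier2 10 > Peds/tier2 7 > Burn/tier2 6 > Psych/tier2 5.
Fill Psych tier1 block (15 at 31) — 160 left.
Fill Ortho tier1 block (25 at 27) — 135 left.
Fill Surgery tier1 block (50 at 26) — 85 left.
Fill Burn tier1 block (30 at 23) — 55 left.
Peds/tier1 (20): +45 — 10 left.
10 remain; put them into Surgery tier2 at 11.
Total = 31×15 + 27×25 + 26×50 + 23×30 + 20×45 + 11×10 = 4140.

4140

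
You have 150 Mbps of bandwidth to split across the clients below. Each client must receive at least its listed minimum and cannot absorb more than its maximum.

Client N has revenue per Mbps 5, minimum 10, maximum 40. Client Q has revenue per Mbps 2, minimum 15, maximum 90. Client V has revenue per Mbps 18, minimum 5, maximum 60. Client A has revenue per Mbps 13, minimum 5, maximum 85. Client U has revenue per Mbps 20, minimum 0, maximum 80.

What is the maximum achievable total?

2465

Meeting every minimum uses 10+15+5+5+0 = 35 Mbps, leaving 115.
Order the clients by revenue per Mbps: Client U 20 > Client V 18 > Client A 13 > Client N 5 > Client Q 2.
Give Client U 80 more to hit its cap of 80 → 35 left.
Only 35 left; Client V takes them to reach 40.
Total = 5×10 + 2×15 + 18×40 + 13×5 + 20×80 = 2465.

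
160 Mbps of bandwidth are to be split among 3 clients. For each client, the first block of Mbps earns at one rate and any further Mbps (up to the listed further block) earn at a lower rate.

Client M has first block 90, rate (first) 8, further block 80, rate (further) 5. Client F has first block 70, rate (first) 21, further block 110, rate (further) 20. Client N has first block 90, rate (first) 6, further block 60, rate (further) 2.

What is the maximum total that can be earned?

Treat each block as its own option and order by rate: Client F/tier1 21 > Client F/tier2 20 > Client M/tier1 8 > Client N/tier1 6 > Client M/tier2 5 > Client N/tier2 2.
Client F tier1 at 21: fill all 70 ; 90 left.
90 remain; put them into Client F tier2 at 20.
Total = 21×70 + 20×90 = 3270.

3270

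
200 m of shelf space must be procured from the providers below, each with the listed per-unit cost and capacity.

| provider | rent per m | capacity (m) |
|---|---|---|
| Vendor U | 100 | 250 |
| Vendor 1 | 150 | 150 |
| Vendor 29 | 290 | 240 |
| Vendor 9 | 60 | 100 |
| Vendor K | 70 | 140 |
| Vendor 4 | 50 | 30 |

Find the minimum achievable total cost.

Cheapest first:
Vendor 4 at 50: take all 30 m ; 170 still needed.
Vendor 9 at 60: take all 100 m ; 70 still needed.
Vendor K (70): take the remaining 70 ; done.
Vendor U, Vendor 1, Vendor 29: unused.
Cost = 30×50 + 100×60 + 70×70 = 12400.

12400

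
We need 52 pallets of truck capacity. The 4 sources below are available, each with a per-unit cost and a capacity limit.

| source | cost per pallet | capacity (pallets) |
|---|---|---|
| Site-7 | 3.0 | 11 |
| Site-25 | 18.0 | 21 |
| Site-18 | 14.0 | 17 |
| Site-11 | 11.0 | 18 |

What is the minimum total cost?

Fill from the cheapest source first.
Site-7 at 3.0: take all 11 pallets — 41 still needed.
Take 18 from Site-11 at 11.0 — need 23 more.
Take 17 from Site-18 at 14.0 — need 6 more.
Site-25 at 18.0: take 6 of its 21 — requirement met.
Cost = 11×3.0 + 18×11.0 + 17×14.0 + 6×18.0 = 577.

577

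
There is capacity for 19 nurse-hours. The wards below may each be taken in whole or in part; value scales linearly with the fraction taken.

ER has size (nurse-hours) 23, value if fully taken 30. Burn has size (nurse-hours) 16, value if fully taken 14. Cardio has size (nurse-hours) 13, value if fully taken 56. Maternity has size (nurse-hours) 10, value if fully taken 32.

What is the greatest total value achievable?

Rank by value-to-size ratio: Cardio 56/13≈4.31, Maternity 32/10≈3.2, ER 30/23≈1.3, Burn 14/16≈0.875.
All 13 nurse-hours of Cardio fit (value 56) → 6 remain.
Fill the last 6 nurse-hours with part of Maternity: 6/10 of it earns 19.2.
Total value = 75.2.

75.2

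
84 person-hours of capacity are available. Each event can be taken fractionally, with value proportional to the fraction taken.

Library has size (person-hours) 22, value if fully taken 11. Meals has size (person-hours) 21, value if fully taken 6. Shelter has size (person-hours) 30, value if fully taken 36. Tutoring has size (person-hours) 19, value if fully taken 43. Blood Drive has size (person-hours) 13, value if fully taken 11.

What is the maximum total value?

101

Best value per unit of size first: Tutoring 43/19≈2.26, Shelter 36/30≈1.2, Blood Drive 11/13≈0.846, Library 11/22≈0.5, Meals 6/21≈0.286.
All 19 person-hours of Tutoring fit (value 43) ; 65 remain.
Take all of Shelter (30 person-hours, value 36) ; 35 person-hours left.
Blood Drive: take in full, 13 person-hours for value 11 ; 22 left.
Take all of Library (22 person-hours, value 11) ; 0 person-hours left.
Total value = 101.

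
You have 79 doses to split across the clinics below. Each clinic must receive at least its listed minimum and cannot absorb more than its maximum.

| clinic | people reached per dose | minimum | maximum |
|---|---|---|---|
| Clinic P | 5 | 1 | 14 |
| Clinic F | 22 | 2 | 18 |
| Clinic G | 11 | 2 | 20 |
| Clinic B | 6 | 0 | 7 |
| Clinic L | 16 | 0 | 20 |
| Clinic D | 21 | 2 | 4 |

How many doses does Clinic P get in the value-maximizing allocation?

10

Meeting every minimum uses 1+2+2+0+0+2 = 7 doses, leaving 72.
Highest people reached per dose first: Clinic F 22 > Clinic D 21 > Clinic L 16 > Clinic G 11 > Clinic B 6 > Clinic P 5.
Clinic F takes 16 more to reach its cap of 18 — 56 left.
Clinic D takes 2 more to reach its cap of 4 — 54 left.
Clinic L: +20 to 20 (cap) — 34 left.
Clinic G takes 18 more to reach its cap of 20 — 16 left.
Clinic B takes 7 more to reach its cap of 7 — 9 left.
Clinic P has room for 13 more but only 9 remain, so it gets 10.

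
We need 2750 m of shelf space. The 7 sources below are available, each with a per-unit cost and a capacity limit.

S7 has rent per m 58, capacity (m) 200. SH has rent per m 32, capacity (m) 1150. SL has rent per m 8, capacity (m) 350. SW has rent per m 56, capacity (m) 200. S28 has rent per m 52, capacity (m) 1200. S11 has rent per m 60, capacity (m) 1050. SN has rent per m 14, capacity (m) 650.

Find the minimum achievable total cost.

Cheapest first:
Take 350 from SL at 8 → need 2400 more.
SN (14): use full 650 → 1750 m to go.
SH (32): use full 1150 → 600 m to go.
S28 (52): take the remaining 600 → done.
SW, S7, S11: unused.
Cost = 350×8 + 650×14 + 1150×32 + 600×52 = 79900.

79900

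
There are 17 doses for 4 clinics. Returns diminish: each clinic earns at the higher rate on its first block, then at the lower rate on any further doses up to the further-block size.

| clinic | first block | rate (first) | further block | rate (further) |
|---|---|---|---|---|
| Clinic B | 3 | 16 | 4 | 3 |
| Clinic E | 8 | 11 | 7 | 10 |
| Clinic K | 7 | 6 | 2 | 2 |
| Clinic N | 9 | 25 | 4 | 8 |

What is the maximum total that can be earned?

Rank every tier by rate: Clinic N/T1 25 > Clinic B/T1 16 > Clinic E/T1 11 > Clinic E/T2 10 > Clinic N/T2 8 > Clinic K/T1 6 > Clinic B/T2 3 > Clinic K/T2 2.
Clinic N T1 at 25: fill all 9 — 8 left.
Clinic B/T1 (16): +3 — 5 left.
Clinic E/T1: +5 of 8 at 11; pool empty.
Total = 25×9 + 16×3 + 11×5 = 328.

328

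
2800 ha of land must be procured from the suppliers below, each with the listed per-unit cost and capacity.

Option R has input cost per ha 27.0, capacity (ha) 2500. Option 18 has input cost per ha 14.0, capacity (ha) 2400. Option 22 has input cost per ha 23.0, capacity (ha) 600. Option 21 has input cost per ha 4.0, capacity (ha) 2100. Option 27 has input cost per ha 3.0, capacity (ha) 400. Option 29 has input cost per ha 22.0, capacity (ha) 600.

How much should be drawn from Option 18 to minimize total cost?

300

Cheapest first:
Option 27 (3.0): use full 400 → 2400 ha to go.
Take 2100 from Option 21 at 4.0 → need 300 more.
Option 18 at 14.0: take 300 of its 2400 → requirement met.
Option 29, Option 22, Option R: unused.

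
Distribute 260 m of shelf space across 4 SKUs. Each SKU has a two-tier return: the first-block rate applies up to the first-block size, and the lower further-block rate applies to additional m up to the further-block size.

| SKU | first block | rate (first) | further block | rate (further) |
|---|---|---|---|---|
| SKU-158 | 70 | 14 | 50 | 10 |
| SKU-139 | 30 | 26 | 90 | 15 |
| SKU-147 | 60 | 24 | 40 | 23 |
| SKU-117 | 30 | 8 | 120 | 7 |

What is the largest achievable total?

5050

Order all 8 blocks by rate: SKU-139/tier1 26 > SKU-147/tier1 24 > SKU-147/tier2 23 > SKU-139/tier2 15 > SKU-158/tier1 14 > SKU-158/tier2 10 > SKU-117/tier1 8 > SKU-117/tier2 7.
SKU-139 tier1 at 26: fill all 30 ; 230 left.
SKU-147/tier1 (24): +60 ; 170 left.
SKU-147/tier2 (23): +40 ; 130 left.
SKU-139/tier2 (15): +90 ; 40 left.
SKU-158 tier1 at 14: only 40 left, fill 40.
Total = 26×30 + 24×60 + 23×40 + 15×90 + 14×40 = 5050.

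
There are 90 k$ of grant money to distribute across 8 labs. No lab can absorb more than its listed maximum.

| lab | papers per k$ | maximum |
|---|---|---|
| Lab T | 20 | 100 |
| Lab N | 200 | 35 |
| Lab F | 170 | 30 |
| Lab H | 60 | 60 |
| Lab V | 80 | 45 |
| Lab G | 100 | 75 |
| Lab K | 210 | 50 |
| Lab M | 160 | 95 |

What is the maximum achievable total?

18350

Order the labs by papers per k$: Lab K 210 > Lab N 200 > Lab F 170 > Lab M 160 > Lab G 100 > Lab V 80 > Lab H 60 > Lab T 20.
Lab K: +50 to 50 (cap) → 40 left.
Lab N takes 35 to reach its cap of 35 → 5 left.
Lab F: +5 (room for 30) → 5. Pool exhausted.
Total = 200×35 + 170×5 + 210×50 = 18350.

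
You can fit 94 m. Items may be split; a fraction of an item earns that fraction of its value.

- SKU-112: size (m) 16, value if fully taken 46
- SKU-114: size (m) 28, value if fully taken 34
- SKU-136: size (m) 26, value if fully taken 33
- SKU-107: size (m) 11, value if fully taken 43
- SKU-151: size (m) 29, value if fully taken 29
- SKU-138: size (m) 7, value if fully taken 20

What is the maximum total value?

182

Rank by value-to-size ratio: SKU-107 43/11≈3.91, SKU-112 46/16≈2.88, SKU-138 20/7≈2.86, SKU-136 33/26≈1.27, SKU-114 34/28≈1.21, SKU-151 29/29≈1.
All 11 m of SKU-107 fit (value 43) — 83 remain.
SKU-112: take in full, 16 m for value 46 — 67 left.
All 7 m of SKU-138 fit (value 20) — 60 remain.
Take all of SKU-136 (26 m, value 33) — 34 m left.
All 28 m of SKU-114 fit (value 34) — 6 remain.
Fill the last 6 m with part of SKU-151: 6/29 of it earns 6.
Total value = 182.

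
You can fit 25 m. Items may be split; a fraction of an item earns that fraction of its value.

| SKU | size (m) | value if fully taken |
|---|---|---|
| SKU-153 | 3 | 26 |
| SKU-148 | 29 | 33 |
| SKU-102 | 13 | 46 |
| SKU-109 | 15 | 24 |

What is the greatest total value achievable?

Rank by value-to-size ratio: SKU-153 26/3≈8.67, SKU-102 46/13≈3.54, SKU-109 24/15≈1.6, SKU-148 33/29≈1.14.
Take all of SKU-153 (3 m, value 26) ; 22 m left.
All 13 m of SKU-102 fit (value 46) ; 9 remain.
Only 9 m remain; take 9/15 of SKU-109 for value 24×9/15 = 14.4.
Total value = 86.4.

86.4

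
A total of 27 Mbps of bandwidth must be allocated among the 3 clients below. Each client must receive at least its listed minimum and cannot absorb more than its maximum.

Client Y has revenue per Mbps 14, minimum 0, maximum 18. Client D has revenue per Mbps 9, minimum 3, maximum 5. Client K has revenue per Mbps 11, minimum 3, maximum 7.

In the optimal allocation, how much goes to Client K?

6

Meeting every minimum uses 0+3+3 = 6 Mbps, leaving 21.
Order the clients by revenue per Mbps: Client Y 14 > Client K 11 > Client D 9.
Client Y: +18 to 18 (cap) — 3 left.
Client K has room for 4 more but only 3 remain, so it gets 6.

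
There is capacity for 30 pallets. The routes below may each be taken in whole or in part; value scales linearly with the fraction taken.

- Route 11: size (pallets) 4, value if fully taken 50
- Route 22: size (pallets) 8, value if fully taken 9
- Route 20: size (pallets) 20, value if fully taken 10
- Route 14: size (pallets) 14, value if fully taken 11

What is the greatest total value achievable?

Sort by value density: Route 11 50/4≈12.5, Route 22 9/8≈1.12, Route 14 11/14≈0.786, Route 20 10/20≈0.5.
All 4 pallets of Route 11 fit (value 50) ; 26 remain.
All 8 pallets of Route 22 fit (value 9) ; 18 remain.
Route 14: take in full, 14 pallets for value 11 ; 4 left.
Fill the last 4 pallets with part of Route 20: 4/20 of it earns 2.
Total value = 72.

72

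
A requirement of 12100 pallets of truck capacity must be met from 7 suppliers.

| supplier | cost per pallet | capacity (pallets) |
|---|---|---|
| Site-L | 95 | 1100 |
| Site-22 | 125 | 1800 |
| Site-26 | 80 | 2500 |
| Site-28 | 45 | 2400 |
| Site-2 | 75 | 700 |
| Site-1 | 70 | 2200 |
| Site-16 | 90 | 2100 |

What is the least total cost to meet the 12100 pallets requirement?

Use suppliers in increasing cost order.
Site-28 at 45: take all 2400 pallets → 9700 still needed.
Site-1 (70): use full 2200 → 7500 pallets to go.
Site-2 at 75: take all 700 pallets → 6800 still needed.
Site-26 (80): use full 2500 → 4300 pallets to go.
Site-16 (90): use full 2100 → 2200 pallets to go.
Site-L at 95: take all 1100 pallets → 1100 still needed.
Site-22 at 125: take 1100 of its 1800 → requirement met.
Cost = 2400×45 + 2200×70 + 700×75 + 2500×80 + 2100×90 + 1100×95 + 1100×125 = 945500.

945500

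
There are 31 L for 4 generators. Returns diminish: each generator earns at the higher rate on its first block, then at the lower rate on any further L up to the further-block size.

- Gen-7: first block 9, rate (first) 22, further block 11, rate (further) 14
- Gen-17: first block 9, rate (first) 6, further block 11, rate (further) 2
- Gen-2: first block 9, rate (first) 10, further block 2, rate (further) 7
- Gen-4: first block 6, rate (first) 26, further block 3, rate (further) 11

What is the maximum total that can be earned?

Treat each block as its own option and order by rate: Gen-4/T1 26 > Gen-7/T1 22 > Gen-7/T2 14 > Gen-4/T2 11 > Gen-2/T1 10 > Gen-2/T2 7 > Gen-17/T1 6 > Gen-17/T2 2.
Gen-4 T1 at 26: fill all 6 → 25 left.
Gen-7/T1 (22): +9 → 16 left.
Gen-7/T2 (14): +11 → 5 left.
Gen-4 T2 at 11: fill all 3 → 2 left.
2 remain; put them into Gen-2 T1 at 10.
Total = 26×6 + 22×9 + 14×11 + 11×3 + 10×2 = 561.

561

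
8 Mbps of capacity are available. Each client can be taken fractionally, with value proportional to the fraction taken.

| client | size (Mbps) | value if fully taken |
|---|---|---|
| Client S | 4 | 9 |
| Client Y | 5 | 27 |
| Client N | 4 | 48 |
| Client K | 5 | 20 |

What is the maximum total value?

69.6

Rank by value-to-size ratio: Client N 48/4≈12, Client Y 27/5≈5.4, Client K 20/5≈4, Client S 9/4≈2.25.
Take all of Client N (4 Mbps, value 48) → 4 Mbps left.
4 Mbps left: a 4/5 share of Client Y gives 27×4/5 = 21.6.
Total value = 69.6.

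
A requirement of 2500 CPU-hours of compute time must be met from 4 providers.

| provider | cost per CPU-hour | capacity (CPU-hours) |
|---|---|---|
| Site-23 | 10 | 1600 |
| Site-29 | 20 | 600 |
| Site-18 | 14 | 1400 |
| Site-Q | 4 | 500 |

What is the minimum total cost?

Cheapest first:
Site-Q (4): use full 500 ; 2000 CPU-hours to go.
Take 1600 from Site-23 at 10 ; need 400 more.
Site-18 at 14: take 400 of its 1400 ; requirement met.
Site-29: unused.
Cost = 500×4 + 1600×10 + 400×14 = 23600.

23600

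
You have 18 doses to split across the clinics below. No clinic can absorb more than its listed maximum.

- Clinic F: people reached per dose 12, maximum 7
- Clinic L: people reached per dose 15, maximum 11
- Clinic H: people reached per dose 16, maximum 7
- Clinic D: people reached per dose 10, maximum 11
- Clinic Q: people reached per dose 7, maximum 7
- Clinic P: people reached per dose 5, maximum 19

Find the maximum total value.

Rank by people reached per dose: Clinic H 16 > Clinic L 15 > Clinic F 12 > Clinic D 10 > Clinic Q 7 > Clinic P 5.
Give Clinic H 7 to hit its cap of 7 — 11 left.
Clinic L: +11 to 11 (cap) — 0 left.
Total = 15×11 + 16×7 = 277.

277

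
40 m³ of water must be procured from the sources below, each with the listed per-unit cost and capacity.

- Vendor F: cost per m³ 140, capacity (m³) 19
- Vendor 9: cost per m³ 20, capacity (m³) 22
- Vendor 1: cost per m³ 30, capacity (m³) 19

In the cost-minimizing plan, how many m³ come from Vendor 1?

18

Fill from the cheapest source first.
Vendor 9 at 20: take all 22 m³ ; 18 still needed.
Vendor 1 (30): take the remaining 18 ; done.
Vendor F: unused.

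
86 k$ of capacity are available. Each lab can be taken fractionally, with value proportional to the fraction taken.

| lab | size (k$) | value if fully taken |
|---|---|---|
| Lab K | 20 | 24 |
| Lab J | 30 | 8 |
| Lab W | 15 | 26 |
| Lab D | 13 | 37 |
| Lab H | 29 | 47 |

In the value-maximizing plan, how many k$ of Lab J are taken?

9

Best value per unit of size first: Lab D 37/13≈2.85, Lab W 26/15≈1.73, Lab H 47/29≈1.62, Lab K 24/20≈1.2, Lab J 8/30≈0.267.
All 13 k$ of Lab D fit (value 37) ; 73 remain.
Lab W: take in full, 15 k$ for value 26 ; 58 left.
All 29 k$ of Lab H fit (value 47) ; 29 remain.
Lab K: take in full, 20 k$ for value 24 ; 9 left.
Only 9 k$ remain; take 9/30 of Lab J for value 8×9/30 = 2.4.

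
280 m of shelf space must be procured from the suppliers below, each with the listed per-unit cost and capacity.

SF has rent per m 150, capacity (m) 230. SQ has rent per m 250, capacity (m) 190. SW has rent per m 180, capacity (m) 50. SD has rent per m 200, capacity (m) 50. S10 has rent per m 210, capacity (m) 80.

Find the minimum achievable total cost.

Fill from the cheapest supplier first.
SF at 150: take all 230 m ; 50 still needed.
Take 50 from SW at 180 ; need 0 more.
SD, S10, SQ: unused.
Cost = 230×150 + 50×180 = 43500.

43500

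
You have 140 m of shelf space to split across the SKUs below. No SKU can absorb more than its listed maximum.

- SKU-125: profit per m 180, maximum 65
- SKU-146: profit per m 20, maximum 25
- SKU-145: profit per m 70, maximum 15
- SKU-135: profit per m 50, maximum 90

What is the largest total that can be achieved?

Rank by profit per m: SKU-125 180 > SKU-145 70 > SKU-135 50 > SKU-146 20.
Give SKU-125 65 to hit its cap of 65 ; 75 left.
SKU-145 takes 15 to reach its cap of 15 ; 60 left.
SKU-135 has room for 90 but only 60 remain, so it gets 60.
Total = 180×65 + 70×15 + 50×60 = 15750.

15750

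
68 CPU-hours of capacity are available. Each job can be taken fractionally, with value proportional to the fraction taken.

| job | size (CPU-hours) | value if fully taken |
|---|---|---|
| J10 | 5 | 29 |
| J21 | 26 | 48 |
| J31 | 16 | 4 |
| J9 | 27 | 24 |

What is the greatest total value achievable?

103.5

Rank by value-to-size ratio: J10 29/5≈5.8, J21 48/26≈1.85, J9 24/27≈0.889, J31 4/16≈0.25.
Take all of J10 (5 CPU-hours, value 29) → 63 CPU-hours left.
J21: take in full, 26 CPU-hours for value 48 → 37 left.
Take all of J9 (27 CPU-hours, value 24) → 10 CPU-hours left.
Fill the last 10 CPU-hours with part of J31: 10/16 of it earns 2.5.
Total value = 103.5.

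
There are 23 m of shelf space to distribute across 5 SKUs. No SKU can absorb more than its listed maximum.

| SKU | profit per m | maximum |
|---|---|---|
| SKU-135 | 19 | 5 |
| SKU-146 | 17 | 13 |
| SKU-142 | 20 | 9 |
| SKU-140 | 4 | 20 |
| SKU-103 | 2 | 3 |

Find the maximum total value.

428

Rank by profit per m: SKU-142 20 > SKU-135 19 > SKU-146 17 > SKU-140 4 > SKU-103 2.
SKU-142: +9 to 9 (cap) → 14 left.
Give SKU-135 5 to hit its cap of 5 → 9 left.
SKU-146: +9 (room for 13) → 9. Pool exhausted.
Total = 19×5 + 17×9 + 20×9 = 428.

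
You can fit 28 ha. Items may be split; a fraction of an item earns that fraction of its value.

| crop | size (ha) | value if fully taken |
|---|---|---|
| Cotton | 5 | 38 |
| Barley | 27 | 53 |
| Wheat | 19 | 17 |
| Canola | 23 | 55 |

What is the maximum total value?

93

Best value per unit of size first: Cotton 38/5≈7.6, Canola 55/23≈2.39, Barley 53/27≈1.96, Wheat 17/19≈0.895.
All 5 ha of Cotton fit (value 38) ; 23 remain.
Take all of Canola (23 ha, value 55) ; 0 ha left.
Total value = 93.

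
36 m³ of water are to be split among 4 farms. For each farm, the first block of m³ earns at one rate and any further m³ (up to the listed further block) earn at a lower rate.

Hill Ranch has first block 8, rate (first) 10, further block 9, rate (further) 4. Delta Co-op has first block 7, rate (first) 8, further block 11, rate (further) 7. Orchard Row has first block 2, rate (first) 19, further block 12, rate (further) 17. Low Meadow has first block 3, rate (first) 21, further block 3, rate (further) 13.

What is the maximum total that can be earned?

Treat each block as its own option and order by rate: Low Meadow/tier1 21 > Orchard Row/tier1 19 > Orchard Row/tier2 17 > Low Meadow/tier2 13 > Hill Ranch/tier1 10 > Delta Co-op/tier1 8 > Delta Co-op/tier2 7 > Hill Ranch/tier2 4.
Fill Low Meadow tier1 block (3 at 21) ; 33 left.
Orchard Row tier1 at 19: fill all 2 ; 31 left.
Fill Orchard Row tier2 block (12 at 17) ; 19 left.
Fill Low Meadow tier2 block (3 at 13) ; 16 left.
Hill Ranch tier1 at 10: fill all 8 ; 8 left.
Delta Co-op/tier1 (8): +7 ; 1 left.
Delta Co-op tier2 at 7: only 1 left, fill 1.
Total = 21×3 + 19×2 + 17×12 + 13×3 + 10×8 + 8×7 + 7×1 = 487.

487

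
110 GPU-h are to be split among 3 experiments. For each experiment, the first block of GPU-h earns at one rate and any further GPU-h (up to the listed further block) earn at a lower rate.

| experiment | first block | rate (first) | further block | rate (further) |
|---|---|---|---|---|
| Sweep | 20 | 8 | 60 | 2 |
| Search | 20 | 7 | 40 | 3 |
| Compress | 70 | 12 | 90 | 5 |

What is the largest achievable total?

1140

Order all 6 blocks by rate: Compress/T1 12 > Sweep/T1 8 > Search/T1 7 > Compress/T2 5 > Search/T2 3 > Sweep/T2 2.
Fill Compress T1 block (70 at 12) — 40 left.
Sweep/T1 (8): +20 — 20 left.
Fill Search T1 block (20 at 7) — 0 left.
Total = 12×70 + 8×20 + 7×20 = 1140.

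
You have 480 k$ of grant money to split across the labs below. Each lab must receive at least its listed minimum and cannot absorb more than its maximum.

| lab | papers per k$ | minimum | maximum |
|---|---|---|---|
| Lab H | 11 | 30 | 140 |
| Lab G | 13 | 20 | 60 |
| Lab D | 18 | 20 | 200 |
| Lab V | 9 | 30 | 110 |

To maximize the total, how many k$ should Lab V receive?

80

Meeting every minimum uses 30+20+20+30 = 100 k$, leaving 380.
Rank by papers per k$: Lab D 18 > Lab G 13 > Lab H 11 > Lab V 9.
Lab D: +180 to 200 (cap) ; 200 left.
Lab G: +40 to 60 (cap) ; 160 left.
Lab H takes 110 more to reach its cap of 140 ; 50 left.
Only 50 left; Lab V takes them to reach 80.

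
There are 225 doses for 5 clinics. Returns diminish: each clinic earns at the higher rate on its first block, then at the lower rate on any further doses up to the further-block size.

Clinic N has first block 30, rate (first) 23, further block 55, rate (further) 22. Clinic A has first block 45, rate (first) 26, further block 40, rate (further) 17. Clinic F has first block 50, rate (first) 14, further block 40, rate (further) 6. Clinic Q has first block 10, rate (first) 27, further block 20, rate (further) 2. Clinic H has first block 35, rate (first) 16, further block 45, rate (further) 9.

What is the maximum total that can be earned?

Treat each block as its own option and order by rate: Clinic Q/T1 27 > Clinic A/T1 26 > Clinic N/T1 23 > Clinic N/T2 22 > Clinic A/T2 17 > Clinic H/T1 16 > Clinic F/T1 14 > Clinic H/T2 9 > Clinic F/T2 6 > Clinic Q/T2 2.
Clinic Q/T1 (27): +10 — 215 left.
Clinic A/T1 (26): +45 — 170 left.
Clinic N/T1 (23): +30 — 140 left.
Clinic N T2 at 22: fill all 55 — 85 left.
Clinic A T2 at 17: fill all 40 — 45 left.
Fill Clinic H T1 block (35 at 16) — 10 left.
Clinic F T1 at 14: only 10 left, fill 10.
Total = 27×10 + 26×45 + 23×30 + 22×55 + 17×40 + 16×35 + 14×10 = 4720.

4720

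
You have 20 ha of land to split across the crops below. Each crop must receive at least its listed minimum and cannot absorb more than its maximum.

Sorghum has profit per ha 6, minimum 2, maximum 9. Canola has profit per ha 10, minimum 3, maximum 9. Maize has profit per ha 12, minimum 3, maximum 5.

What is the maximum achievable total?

186

Meeting every minimum uses 2+3+3 = 8 ha, leaving 12.
Rank by profit per ha: Maize 12 > Canola 10 > Sorghum 6.
Maize takes 2 more to reach its cap of 5 — 10 left.
Canola takes 6 more to reach its cap of 9 — 4 left.
Sorghum has room for 7 more but only 4 remain, so it gets 6.
Total = 6×6 + 10×9 + 12×5 = 186.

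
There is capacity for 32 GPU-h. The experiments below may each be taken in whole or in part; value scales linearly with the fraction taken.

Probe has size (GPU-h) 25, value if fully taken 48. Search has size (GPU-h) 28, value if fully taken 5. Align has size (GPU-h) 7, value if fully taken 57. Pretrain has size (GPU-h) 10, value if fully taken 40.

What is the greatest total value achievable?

125.8

Best value per unit of size first: Align 57/7≈8.14, Pretrain 40/10≈4, Probe 48/25≈1.92, Search 5/28≈0.179.
Take all of Align (7 GPU-h, value 57) — 25 GPU-h left.
Take all of Pretrain (10 GPU-h, value 40) — 15 GPU-h left.
15 GPU-h left: a 15/25 share of Probe gives 48×15/25 = 28.8.
Total value = 125.8.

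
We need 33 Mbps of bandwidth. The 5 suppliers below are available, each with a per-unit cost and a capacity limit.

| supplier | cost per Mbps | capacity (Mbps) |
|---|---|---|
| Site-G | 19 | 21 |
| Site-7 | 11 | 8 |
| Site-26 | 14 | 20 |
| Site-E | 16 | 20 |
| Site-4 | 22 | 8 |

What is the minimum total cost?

448

Fill from the cheapest supplier first.
Take 8 from Site-7 at 11 ; need 25 more.
Site-26 (14): use full 20 ; 5 Mbps to go.
Take 5 from Site-E at 16 to finish.
Site-G, Site-4: unused.
Cost = 8×11 + 20×14 + 5×16 = 448.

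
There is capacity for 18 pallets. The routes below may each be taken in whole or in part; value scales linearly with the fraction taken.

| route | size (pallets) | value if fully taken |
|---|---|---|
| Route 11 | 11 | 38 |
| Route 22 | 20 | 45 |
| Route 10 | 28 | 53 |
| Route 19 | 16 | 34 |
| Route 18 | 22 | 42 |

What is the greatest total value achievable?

Rank by value-to-size ratio: Route 11 38/11≈3.45, Route 22 45/20≈2.25, Route 19 34/16≈2.12, Route 18 42/22≈1.91, Route 10 53/28≈1.89.
Route 11: take in full, 11 pallets for value 38 → 7 left.
7 pallets left: a 7/20 share of Route 22 gives 45×7/20 = 15.75.
Total value = 53.75.

53.75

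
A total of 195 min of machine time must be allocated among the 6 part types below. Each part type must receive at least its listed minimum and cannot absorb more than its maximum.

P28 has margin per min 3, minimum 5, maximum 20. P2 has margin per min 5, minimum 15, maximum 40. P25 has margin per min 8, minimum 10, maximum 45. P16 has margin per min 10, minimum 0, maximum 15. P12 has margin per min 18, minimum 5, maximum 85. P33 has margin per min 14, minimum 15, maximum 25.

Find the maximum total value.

Meeting every minimum uses 5+15+10+0+5+15 = 50 min, leaving 145.
Order the part types by margin per min: P12 18 > P33 14 > P16 10 > P25 8 > P2 5 > P28 3.
P12: +80 to 85 (cap) ; 65 left.
P33 takes 10 more to reach its cap of 25 ; 55 left.
P16 takes 15 more to reach its cap of 15 ; 40 left.
P25 takes 35 more to reach its cap of 45 ; 5 left.
P2 has room for 25 more but only 5 remain, so it gets 20.
Total = 3×5 + 5×20 + 8×45 + 10×15 + 18×85 + 14×25 = 2505.

2505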